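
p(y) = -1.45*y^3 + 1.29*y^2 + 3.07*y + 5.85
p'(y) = -4.35*y^2 + 2.58*y + 3.07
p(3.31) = -22.44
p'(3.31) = -36.05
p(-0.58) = 4.79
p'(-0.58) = 0.11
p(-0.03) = 5.76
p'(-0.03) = 2.99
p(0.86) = 8.52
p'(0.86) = 2.07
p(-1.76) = 12.35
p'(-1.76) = -14.95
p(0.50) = 7.53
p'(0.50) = 3.27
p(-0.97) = 5.41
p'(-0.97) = -3.53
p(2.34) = 1.52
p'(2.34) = -14.71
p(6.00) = -242.49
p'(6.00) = -138.05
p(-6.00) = 347.07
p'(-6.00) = -169.01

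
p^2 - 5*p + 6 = (p - 3)*(p - 2)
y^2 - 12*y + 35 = (y - 7)*(y - 5)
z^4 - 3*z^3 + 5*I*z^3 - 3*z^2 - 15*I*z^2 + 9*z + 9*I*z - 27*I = (z - 3)*(z - I)*(z + 3*I)^2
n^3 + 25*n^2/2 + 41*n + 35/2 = (n + 1/2)*(n + 5)*(n + 7)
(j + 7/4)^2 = j^2 + 7*j/2 + 49/16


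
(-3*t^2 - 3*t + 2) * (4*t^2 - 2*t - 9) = -12*t^4 - 6*t^3 + 41*t^2 + 23*t - 18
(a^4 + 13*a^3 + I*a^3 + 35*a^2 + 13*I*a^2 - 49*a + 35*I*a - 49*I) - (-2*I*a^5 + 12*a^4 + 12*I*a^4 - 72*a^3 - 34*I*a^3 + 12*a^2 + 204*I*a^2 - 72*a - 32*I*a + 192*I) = 2*I*a^5 - 11*a^4 - 12*I*a^4 + 85*a^3 + 35*I*a^3 + 23*a^2 - 191*I*a^2 + 23*a + 67*I*a - 241*I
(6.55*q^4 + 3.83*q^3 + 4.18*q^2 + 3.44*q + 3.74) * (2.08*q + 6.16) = 13.624*q^5 + 48.3144*q^4 + 32.2872*q^3 + 32.904*q^2 + 28.9696*q + 23.0384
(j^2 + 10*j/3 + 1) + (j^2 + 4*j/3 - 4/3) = 2*j^2 + 14*j/3 - 1/3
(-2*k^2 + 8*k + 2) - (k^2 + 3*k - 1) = -3*k^2 + 5*k + 3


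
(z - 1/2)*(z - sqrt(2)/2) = z^2 - sqrt(2)*z/2 - z/2 + sqrt(2)/4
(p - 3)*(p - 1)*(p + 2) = p^3 - 2*p^2 - 5*p + 6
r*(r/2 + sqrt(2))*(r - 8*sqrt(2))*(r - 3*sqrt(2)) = r^4/2 - 9*sqrt(2)*r^3/2 + 2*r^2 + 48*sqrt(2)*r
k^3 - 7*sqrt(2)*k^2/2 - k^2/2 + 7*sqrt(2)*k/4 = k*(k - 1/2)*(k - 7*sqrt(2)/2)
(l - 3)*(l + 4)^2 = l^3 + 5*l^2 - 8*l - 48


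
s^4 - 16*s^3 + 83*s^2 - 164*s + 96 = (s - 8)*(s - 4)*(s - 3)*(s - 1)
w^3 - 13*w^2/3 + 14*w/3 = w*(w - 7/3)*(w - 2)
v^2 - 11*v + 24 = (v - 8)*(v - 3)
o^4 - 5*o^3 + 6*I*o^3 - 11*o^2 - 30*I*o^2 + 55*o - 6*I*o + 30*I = (o - 5)*(o + I)*(o + 2*I)*(o + 3*I)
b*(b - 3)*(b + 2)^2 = b^4 + b^3 - 8*b^2 - 12*b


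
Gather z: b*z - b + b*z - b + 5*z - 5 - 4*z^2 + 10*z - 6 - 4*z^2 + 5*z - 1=-2*b - 8*z^2 + z*(2*b + 20) - 12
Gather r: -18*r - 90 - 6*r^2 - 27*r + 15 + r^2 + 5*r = -5*r^2 - 40*r - 75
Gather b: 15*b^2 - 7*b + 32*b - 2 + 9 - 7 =15*b^2 + 25*b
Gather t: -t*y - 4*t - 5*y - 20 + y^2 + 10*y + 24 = t*(-y - 4) + y^2 + 5*y + 4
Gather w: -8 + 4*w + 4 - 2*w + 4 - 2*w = 0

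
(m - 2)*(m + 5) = m^2 + 3*m - 10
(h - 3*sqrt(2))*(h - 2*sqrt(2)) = h^2 - 5*sqrt(2)*h + 12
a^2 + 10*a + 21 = (a + 3)*(a + 7)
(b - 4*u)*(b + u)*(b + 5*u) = b^3 + 2*b^2*u - 19*b*u^2 - 20*u^3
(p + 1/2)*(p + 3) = p^2 + 7*p/2 + 3/2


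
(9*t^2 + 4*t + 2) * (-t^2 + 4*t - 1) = -9*t^4 + 32*t^3 + 5*t^2 + 4*t - 2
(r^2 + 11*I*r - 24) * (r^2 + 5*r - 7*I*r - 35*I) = r^4 + 5*r^3 + 4*I*r^3 + 53*r^2 + 20*I*r^2 + 265*r + 168*I*r + 840*I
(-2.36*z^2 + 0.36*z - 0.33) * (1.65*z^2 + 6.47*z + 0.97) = -3.894*z^4 - 14.6752*z^3 - 0.5045*z^2 - 1.7859*z - 0.3201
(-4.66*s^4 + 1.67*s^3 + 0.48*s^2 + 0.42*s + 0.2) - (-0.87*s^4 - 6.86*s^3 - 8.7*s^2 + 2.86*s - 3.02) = -3.79*s^4 + 8.53*s^3 + 9.18*s^2 - 2.44*s + 3.22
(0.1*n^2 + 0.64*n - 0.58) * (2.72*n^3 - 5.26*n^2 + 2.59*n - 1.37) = 0.272*n^5 + 1.2148*n^4 - 4.685*n^3 + 4.5714*n^2 - 2.379*n + 0.7946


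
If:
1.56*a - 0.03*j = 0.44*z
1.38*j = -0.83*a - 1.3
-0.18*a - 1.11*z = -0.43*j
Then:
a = -0.11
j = -0.88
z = -0.32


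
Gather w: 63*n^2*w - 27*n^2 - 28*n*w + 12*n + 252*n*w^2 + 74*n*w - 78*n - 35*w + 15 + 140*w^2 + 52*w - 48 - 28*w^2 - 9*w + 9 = -27*n^2 - 66*n + w^2*(252*n + 112) + w*(63*n^2 + 46*n + 8) - 24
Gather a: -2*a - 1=-2*a - 1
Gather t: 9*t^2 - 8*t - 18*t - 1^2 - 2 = 9*t^2 - 26*t - 3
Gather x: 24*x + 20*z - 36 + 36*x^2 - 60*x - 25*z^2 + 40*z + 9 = 36*x^2 - 36*x - 25*z^2 + 60*z - 27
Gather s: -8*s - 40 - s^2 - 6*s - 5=-s^2 - 14*s - 45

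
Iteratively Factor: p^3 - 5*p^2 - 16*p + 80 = (p - 5)*(p^2 - 16) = (p - 5)*(p + 4)*(p - 4)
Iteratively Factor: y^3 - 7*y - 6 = (y + 1)*(y^2 - y - 6) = (y - 3)*(y + 1)*(y + 2)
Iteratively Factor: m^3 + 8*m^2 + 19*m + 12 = (m + 1)*(m^2 + 7*m + 12) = (m + 1)*(m + 4)*(m + 3)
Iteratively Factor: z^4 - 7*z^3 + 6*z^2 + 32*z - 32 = (z - 4)*(z^3 - 3*z^2 - 6*z + 8) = (z - 4)*(z - 1)*(z^2 - 2*z - 8) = (z - 4)^2*(z - 1)*(z + 2)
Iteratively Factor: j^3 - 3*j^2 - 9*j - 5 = (j + 1)*(j^2 - 4*j - 5) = (j + 1)^2*(j - 5)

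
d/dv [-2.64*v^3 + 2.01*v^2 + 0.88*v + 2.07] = -7.92*v^2 + 4.02*v + 0.88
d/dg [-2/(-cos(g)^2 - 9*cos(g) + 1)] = 2*(2*cos(g) + 9)*sin(g)/(-sin(g)^2 + 9*cos(g))^2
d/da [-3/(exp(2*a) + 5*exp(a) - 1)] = (6*exp(a) + 15)*exp(a)/(exp(2*a) + 5*exp(a) - 1)^2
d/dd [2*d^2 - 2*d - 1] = 4*d - 2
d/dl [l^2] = 2*l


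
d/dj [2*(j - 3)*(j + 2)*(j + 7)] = 6*j^2 + 24*j - 26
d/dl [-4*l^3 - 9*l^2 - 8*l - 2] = -12*l^2 - 18*l - 8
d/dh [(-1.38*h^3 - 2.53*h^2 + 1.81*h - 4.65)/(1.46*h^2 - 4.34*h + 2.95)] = (-2.0148*h^4 + 11.9784*h^3 - 3.8754*h^2 - 1.349*h - 14.8415)/(2.1316*h^4 - 12.6728*h^3 + 27.4496*h^2 - 25.606*h + 8.7025)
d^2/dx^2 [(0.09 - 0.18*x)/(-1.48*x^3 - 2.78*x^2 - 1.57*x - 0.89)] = (2.365632*x^5 + 2.07792*x^4 - 3.979008*x^3 - 8.273232*x^2 - 4.317732*x - 0.501354)/(3.241792*x^9 + 18.267936*x^8 + 44.63088*x^7 + 66.090968*x^6 + 69.315816*x^5 + 53.600118*x^4 + 30.693781*x^3 + 13.187397*x^2 + 3.730791*x + 0.704969)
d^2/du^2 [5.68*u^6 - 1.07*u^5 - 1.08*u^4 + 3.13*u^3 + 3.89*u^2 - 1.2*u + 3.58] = 170.4*u^4 - 21.4*u^3 - 12.96*u^2 + 18.78*u + 7.78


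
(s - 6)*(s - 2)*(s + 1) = s^3 - 7*s^2 + 4*s + 12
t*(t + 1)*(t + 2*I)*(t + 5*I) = t^4 + t^3 + 7*I*t^3 - 10*t^2 + 7*I*t^2 - 10*t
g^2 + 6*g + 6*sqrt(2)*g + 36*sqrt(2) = (g + 6)*(g + 6*sqrt(2))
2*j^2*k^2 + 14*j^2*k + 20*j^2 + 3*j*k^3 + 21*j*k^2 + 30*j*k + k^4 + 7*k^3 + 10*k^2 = (j + k)*(2*j + k)*(k + 2)*(k + 5)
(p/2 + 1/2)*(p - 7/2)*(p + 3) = p^3/2 + p^2/4 - 11*p/2 - 21/4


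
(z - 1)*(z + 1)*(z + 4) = z^3 + 4*z^2 - z - 4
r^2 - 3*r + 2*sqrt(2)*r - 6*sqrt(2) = (r - 3)*(r + 2*sqrt(2))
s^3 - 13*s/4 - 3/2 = (s - 2)*(s + 1/2)*(s + 3/2)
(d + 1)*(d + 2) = d^2 + 3*d + 2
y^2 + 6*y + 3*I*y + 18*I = (y + 6)*(y + 3*I)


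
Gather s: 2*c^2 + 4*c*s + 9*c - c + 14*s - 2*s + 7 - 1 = 2*c^2 + 8*c + s*(4*c + 12) + 6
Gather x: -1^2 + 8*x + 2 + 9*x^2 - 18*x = 9*x^2 - 10*x + 1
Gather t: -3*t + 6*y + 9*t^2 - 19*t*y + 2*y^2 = 9*t^2 + t*(-19*y - 3) + 2*y^2 + 6*y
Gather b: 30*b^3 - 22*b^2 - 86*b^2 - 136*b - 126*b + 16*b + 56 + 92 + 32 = 30*b^3 - 108*b^2 - 246*b + 180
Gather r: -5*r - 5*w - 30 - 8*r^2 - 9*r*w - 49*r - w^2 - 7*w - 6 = -8*r^2 + r*(-9*w - 54) - w^2 - 12*w - 36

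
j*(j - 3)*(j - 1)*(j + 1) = j^4 - 3*j^3 - j^2 + 3*j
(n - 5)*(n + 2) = n^2 - 3*n - 10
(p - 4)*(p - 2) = p^2 - 6*p + 8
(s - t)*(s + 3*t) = s^2 + 2*s*t - 3*t^2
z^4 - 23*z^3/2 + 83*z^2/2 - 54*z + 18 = (z - 6)*(z - 3)*(z - 2)*(z - 1/2)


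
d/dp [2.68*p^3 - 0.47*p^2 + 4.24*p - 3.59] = 8.04*p^2 - 0.94*p + 4.24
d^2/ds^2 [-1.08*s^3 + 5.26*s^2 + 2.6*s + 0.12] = 10.52 - 6.48*s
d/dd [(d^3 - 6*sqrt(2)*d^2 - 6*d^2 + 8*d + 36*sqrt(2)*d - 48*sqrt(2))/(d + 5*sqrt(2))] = (2*d^3 - 6*d^2 + 9*sqrt(2)*d^2 - 120*d - 60*sqrt(2)*d + 88*sqrt(2) + 360)/(d^2 + 10*sqrt(2)*d + 50)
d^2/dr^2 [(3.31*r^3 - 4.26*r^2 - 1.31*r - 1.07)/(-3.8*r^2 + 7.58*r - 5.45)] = (2.27373675443232e-13*r^4 + 39.9817119999996*r^3 + 383.79366*r^2 - 937.59393*r + 439.937416)/(54.872*r^6 - 328.3656*r^5 + 891.09696*r^4 - 1377.410312*r^3 + 1278.02064*r^2 - 675.43485*r + 161.878625)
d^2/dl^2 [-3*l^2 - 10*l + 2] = -6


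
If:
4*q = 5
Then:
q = 5/4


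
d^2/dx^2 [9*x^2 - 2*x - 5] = 18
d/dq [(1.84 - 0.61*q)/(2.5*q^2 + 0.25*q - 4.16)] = (1.525*q^2 - 9.2*q + 2.0776)/(6.25*q^4 + 1.25*q^3 - 20.7375*q^2 - 2.08*q + 17.3056)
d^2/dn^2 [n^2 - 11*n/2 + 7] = 2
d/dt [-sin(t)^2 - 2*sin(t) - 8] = -2*(sin(t) + 1)*cos(t)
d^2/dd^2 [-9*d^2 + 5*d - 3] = -18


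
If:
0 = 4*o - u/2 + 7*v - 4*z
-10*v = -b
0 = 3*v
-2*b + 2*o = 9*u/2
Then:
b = 0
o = 18*z/17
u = 8*z/17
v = 0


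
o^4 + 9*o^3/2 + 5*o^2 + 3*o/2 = o*(o + 1/2)*(o + 1)*(o + 3)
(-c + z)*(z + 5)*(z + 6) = -c*z^2 - 11*c*z - 30*c + z^3 + 11*z^2 + 30*z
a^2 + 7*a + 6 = (a + 1)*(a + 6)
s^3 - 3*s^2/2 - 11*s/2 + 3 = (s - 3)*(s - 1/2)*(s + 2)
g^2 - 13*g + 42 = (g - 7)*(g - 6)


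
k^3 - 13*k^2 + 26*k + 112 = (k - 8)*(k - 7)*(k + 2)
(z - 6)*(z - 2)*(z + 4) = z^3 - 4*z^2 - 20*z + 48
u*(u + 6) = u^2 + 6*u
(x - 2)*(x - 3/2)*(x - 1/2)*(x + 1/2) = x^4 - 7*x^3/2 + 11*x^2/4 + 7*x/8 - 3/4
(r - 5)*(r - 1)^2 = r^3 - 7*r^2 + 11*r - 5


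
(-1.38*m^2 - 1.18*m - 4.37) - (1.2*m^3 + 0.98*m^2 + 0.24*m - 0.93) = -1.2*m^3 - 2.36*m^2 - 1.42*m - 3.44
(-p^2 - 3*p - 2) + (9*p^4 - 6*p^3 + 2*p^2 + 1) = 9*p^4 - 6*p^3 + p^2 - 3*p - 1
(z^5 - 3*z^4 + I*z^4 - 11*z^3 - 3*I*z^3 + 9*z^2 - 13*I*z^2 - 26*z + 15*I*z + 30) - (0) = z^5 - 3*z^4 + I*z^4 - 11*z^3 - 3*I*z^3 + 9*z^2 - 13*I*z^2 - 26*z + 15*I*z + 30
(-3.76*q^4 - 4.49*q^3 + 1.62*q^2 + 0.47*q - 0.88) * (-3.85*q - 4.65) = 14.476*q^5 + 34.7705*q^4 + 14.6415*q^3 - 9.3425*q^2 + 1.2025*q + 4.092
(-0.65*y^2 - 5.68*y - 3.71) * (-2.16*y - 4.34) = 1.404*y^3 + 15.0898*y^2 + 32.6648*y + 16.1014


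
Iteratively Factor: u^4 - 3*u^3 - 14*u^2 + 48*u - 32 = (u - 4)*(u^3 + u^2 - 10*u + 8) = (u - 4)*(u - 1)*(u^2 + 2*u - 8) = (u - 4)*(u - 2)*(u - 1)*(u + 4)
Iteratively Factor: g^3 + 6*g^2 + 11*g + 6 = (g + 2)*(g^2 + 4*g + 3) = (g + 1)*(g + 2)*(g + 3)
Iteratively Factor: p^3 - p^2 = (p - 1)*(p^2) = p*(p - 1)*(p)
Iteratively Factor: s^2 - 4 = (s + 2)*(s - 2)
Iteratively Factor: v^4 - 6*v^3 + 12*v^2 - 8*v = (v - 2)*(v^3 - 4*v^2 + 4*v) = (v - 2)^2*(v^2 - 2*v) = v*(v - 2)^2*(v - 2)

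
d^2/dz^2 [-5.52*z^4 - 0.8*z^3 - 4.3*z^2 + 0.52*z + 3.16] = -66.24*z^2 - 4.8*z - 8.6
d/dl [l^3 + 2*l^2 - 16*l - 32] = 3*l^2 + 4*l - 16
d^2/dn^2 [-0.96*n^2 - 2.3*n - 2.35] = -1.92000000000000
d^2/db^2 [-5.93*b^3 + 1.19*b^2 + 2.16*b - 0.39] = 2.38 - 35.58*b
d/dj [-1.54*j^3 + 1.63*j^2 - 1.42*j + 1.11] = -4.62*j^2 + 3.26*j - 1.42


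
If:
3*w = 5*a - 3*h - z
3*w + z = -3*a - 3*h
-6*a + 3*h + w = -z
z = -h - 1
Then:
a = 0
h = 1/2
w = 0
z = -3/2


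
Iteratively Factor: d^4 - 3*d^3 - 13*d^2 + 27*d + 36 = (d - 4)*(d^3 + d^2 - 9*d - 9) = (d - 4)*(d + 3)*(d^2 - 2*d - 3) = (d - 4)*(d + 1)*(d + 3)*(d - 3)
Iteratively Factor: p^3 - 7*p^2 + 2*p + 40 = (p - 4)*(p^2 - 3*p - 10) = (p - 4)*(p + 2)*(p - 5)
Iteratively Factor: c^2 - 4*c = (c)*(c - 4)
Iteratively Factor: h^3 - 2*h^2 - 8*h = (h)*(h^2 - 2*h - 8) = h*(h - 4)*(h + 2)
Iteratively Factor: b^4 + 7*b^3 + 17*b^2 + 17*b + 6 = (b + 1)*(b^3 + 6*b^2 + 11*b + 6) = (b + 1)*(b + 2)*(b^2 + 4*b + 3) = (b + 1)*(b + 2)*(b + 3)*(b + 1)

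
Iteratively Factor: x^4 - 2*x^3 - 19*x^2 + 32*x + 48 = (x - 3)*(x^3 + x^2 - 16*x - 16) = (x - 4)*(x - 3)*(x^2 + 5*x + 4) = (x - 4)*(x - 3)*(x + 1)*(x + 4)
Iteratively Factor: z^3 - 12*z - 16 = (z - 4)*(z^2 + 4*z + 4) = (z - 4)*(z + 2)*(z + 2)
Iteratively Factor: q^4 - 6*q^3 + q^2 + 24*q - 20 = (q + 2)*(q^3 - 8*q^2 + 17*q - 10) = (q - 2)*(q + 2)*(q^2 - 6*q + 5) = (q - 2)*(q - 1)*(q + 2)*(q - 5)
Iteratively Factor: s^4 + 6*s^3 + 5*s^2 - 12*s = (s + 3)*(s^3 + 3*s^2 - 4*s) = s*(s + 3)*(s^2 + 3*s - 4) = s*(s - 1)*(s + 3)*(s + 4)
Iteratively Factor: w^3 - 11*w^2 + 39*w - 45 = (w - 3)*(w^2 - 8*w + 15) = (w - 3)^2*(w - 5)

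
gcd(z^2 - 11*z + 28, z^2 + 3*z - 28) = z - 4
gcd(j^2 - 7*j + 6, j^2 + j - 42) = j - 6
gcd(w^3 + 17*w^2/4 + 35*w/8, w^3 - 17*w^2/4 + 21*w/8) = w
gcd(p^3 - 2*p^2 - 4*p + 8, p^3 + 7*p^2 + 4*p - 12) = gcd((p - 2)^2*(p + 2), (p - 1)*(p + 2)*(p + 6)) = p + 2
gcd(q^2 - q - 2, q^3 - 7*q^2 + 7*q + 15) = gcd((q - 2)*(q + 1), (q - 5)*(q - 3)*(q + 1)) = q + 1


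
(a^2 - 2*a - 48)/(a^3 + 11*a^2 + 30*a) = (a - 8)/(a*(a + 5))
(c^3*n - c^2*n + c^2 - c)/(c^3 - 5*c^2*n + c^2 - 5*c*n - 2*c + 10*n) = c*(c*n + 1)/(c^2 - 5*c*n + 2*c - 10*n)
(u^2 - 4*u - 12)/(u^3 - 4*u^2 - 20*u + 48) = (u + 2)/(u^2 + 2*u - 8)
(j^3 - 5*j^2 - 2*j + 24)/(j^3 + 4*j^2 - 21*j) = (j^2 - 2*j - 8)/(j*(j + 7))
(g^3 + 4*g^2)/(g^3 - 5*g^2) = (g + 4)/(g - 5)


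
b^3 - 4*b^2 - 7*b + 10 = (b - 5)*(b - 1)*(b + 2)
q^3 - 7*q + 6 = (q - 2)*(q - 1)*(q + 3)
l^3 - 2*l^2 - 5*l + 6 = (l - 3)*(l - 1)*(l + 2)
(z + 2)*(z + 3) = z^2 + 5*z + 6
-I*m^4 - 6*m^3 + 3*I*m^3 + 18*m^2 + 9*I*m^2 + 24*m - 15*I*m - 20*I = (m - 4)*(m - 5*I)*(m - I)*(-I*m - I)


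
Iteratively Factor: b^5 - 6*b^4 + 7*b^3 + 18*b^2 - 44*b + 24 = (b - 2)*(b^4 - 4*b^3 - b^2 + 16*b - 12) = (b - 2)*(b - 1)*(b^3 - 3*b^2 - 4*b + 12) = (b - 2)*(b - 1)*(b + 2)*(b^2 - 5*b + 6) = (b - 3)*(b - 2)*(b - 1)*(b + 2)*(b - 2)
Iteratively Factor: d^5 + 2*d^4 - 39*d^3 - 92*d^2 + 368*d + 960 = (d + 4)*(d^4 - 2*d^3 - 31*d^2 + 32*d + 240) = (d + 3)*(d + 4)*(d^3 - 5*d^2 - 16*d + 80) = (d - 5)*(d + 3)*(d + 4)*(d^2 - 16) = (d - 5)*(d - 4)*(d + 3)*(d + 4)*(d + 4)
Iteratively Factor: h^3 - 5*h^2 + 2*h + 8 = (h - 2)*(h^2 - 3*h - 4) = (h - 2)*(h + 1)*(h - 4)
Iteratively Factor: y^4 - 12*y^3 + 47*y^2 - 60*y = (y - 5)*(y^3 - 7*y^2 + 12*y) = (y - 5)*(y - 3)*(y^2 - 4*y) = y*(y - 5)*(y - 3)*(y - 4)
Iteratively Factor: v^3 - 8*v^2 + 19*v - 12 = (v - 4)*(v^2 - 4*v + 3) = (v - 4)*(v - 1)*(v - 3)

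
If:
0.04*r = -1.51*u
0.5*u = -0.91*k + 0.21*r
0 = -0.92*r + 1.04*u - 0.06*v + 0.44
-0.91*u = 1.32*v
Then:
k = 0.11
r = 0.46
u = -0.01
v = 0.01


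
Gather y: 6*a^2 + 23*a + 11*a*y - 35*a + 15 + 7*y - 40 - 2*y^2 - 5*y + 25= 6*a^2 - 12*a - 2*y^2 + y*(11*a + 2)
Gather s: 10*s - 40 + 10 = 10*s - 30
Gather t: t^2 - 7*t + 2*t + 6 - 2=t^2 - 5*t + 4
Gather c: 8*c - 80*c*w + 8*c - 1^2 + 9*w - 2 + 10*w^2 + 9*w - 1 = c*(16 - 80*w) + 10*w^2 + 18*w - 4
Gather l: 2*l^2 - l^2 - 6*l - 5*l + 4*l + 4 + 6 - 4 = l^2 - 7*l + 6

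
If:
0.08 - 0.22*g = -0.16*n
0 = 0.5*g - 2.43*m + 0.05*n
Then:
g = 0.727272727272727*n + 0.363636363636364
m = 0.170220725776281*n + 0.0748222970445193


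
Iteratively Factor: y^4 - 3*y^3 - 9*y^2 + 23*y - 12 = (y - 1)*(y^3 - 2*y^2 - 11*y + 12) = (y - 4)*(y - 1)*(y^2 + 2*y - 3) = (y - 4)*(y - 1)^2*(y + 3)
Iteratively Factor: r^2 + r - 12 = (r - 3)*(r + 4)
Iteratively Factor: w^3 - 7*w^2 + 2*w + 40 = (w - 4)*(w^2 - 3*w - 10) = (w - 5)*(w - 4)*(w + 2)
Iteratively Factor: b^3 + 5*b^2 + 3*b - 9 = (b - 1)*(b^2 + 6*b + 9) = (b - 1)*(b + 3)*(b + 3)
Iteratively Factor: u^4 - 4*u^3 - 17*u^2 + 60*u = (u - 3)*(u^3 - u^2 - 20*u) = u*(u - 3)*(u^2 - u - 20) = u*(u - 5)*(u - 3)*(u + 4)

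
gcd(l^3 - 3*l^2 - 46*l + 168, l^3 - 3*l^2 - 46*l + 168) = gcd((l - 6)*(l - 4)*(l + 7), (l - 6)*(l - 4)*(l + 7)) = l^3 - 3*l^2 - 46*l + 168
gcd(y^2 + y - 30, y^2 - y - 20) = y - 5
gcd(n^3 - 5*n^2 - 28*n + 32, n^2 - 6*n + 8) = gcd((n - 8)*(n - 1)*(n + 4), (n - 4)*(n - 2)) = 1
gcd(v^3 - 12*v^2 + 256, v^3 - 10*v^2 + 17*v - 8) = v - 8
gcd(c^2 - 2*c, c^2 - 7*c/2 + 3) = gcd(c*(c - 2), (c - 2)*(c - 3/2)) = c - 2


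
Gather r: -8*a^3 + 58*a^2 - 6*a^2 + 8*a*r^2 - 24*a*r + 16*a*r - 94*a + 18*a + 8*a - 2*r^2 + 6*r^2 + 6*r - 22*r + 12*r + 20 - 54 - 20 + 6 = -8*a^3 + 52*a^2 - 68*a + r^2*(8*a + 4) + r*(-8*a - 4) - 48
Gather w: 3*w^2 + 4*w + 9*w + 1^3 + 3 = 3*w^2 + 13*w + 4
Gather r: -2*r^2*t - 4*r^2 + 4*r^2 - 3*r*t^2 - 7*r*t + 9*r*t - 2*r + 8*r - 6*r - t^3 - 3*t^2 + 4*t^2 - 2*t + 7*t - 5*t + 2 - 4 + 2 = -2*r^2*t + r*(-3*t^2 + 2*t) - t^3 + t^2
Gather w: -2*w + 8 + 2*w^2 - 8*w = 2*w^2 - 10*w + 8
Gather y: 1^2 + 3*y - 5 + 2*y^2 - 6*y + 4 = 2*y^2 - 3*y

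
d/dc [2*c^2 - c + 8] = 4*c - 1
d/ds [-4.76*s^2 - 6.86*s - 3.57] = -9.52*s - 6.86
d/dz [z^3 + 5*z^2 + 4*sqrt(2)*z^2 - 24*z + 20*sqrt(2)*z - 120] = 3*z^2 + 10*z + 8*sqrt(2)*z - 24 + 20*sqrt(2)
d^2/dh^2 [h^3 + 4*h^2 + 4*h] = 6*h + 8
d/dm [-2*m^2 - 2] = -4*m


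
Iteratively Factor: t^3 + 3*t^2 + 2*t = (t + 2)*(t^2 + t) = (t + 1)*(t + 2)*(t)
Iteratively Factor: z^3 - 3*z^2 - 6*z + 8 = (z - 1)*(z^2 - 2*z - 8) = (z - 4)*(z - 1)*(z + 2)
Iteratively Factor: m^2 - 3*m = (m)*(m - 3)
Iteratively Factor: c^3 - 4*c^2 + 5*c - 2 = (c - 1)*(c^2 - 3*c + 2) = (c - 2)*(c - 1)*(c - 1)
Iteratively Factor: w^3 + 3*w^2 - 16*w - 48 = (w + 3)*(w^2 - 16) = (w - 4)*(w + 3)*(w + 4)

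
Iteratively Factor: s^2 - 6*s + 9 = (s - 3)*(s - 3)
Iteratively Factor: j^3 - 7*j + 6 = (j + 3)*(j^2 - 3*j + 2) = (j - 1)*(j + 3)*(j - 2)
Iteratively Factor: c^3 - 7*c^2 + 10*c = (c - 5)*(c^2 - 2*c) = c*(c - 5)*(c - 2)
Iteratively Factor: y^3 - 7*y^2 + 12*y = (y - 4)*(y^2 - 3*y) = y*(y - 4)*(y - 3)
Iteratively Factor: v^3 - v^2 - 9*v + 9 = (v + 3)*(v^2 - 4*v + 3) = (v - 1)*(v + 3)*(v - 3)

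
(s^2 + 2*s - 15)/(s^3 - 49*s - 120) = (s - 3)/(s^2 - 5*s - 24)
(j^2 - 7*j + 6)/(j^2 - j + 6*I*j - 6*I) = (j - 6)/(j + 6*I)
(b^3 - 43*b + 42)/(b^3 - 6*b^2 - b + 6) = (b + 7)/(b + 1)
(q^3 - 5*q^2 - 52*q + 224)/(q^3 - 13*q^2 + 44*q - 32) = (q + 7)/(q - 1)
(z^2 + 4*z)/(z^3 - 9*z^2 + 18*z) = (z + 4)/(z^2 - 9*z + 18)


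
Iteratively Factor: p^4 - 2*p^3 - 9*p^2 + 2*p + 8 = (p + 1)*(p^3 - 3*p^2 - 6*p + 8) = (p - 1)*(p + 1)*(p^2 - 2*p - 8) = (p - 1)*(p + 1)*(p + 2)*(p - 4)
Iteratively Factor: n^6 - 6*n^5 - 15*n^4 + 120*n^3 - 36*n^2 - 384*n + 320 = (n - 5)*(n^5 - n^4 - 20*n^3 + 20*n^2 + 64*n - 64) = (n - 5)*(n - 1)*(n^4 - 20*n^2 + 64) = (n - 5)*(n - 1)*(n + 2)*(n^3 - 2*n^2 - 16*n + 32) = (n - 5)*(n - 2)*(n - 1)*(n + 2)*(n^2 - 16) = (n - 5)*(n - 2)*(n - 1)*(n + 2)*(n + 4)*(n - 4)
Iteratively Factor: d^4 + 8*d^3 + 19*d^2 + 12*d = (d + 3)*(d^3 + 5*d^2 + 4*d) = d*(d + 3)*(d^2 + 5*d + 4) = d*(d + 3)*(d + 4)*(d + 1)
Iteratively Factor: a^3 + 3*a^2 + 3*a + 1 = (a + 1)*(a^2 + 2*a + 1) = (a + 1)^2*(a + 1)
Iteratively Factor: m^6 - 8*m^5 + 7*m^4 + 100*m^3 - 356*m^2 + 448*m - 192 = (m - 2)*(m^5 - 6*m^4 - 5*m^3 + 90*m^2 - 176*m + 96) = (m - 2)*(m + 4)*(m^4 - 10*m^3 + 35*m^2 - 50*m + 24) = (m - 4)*(m - 2)*(m + 4)*(m^3 - 6*m^2 + 11*m - 6) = (m - 4)*(m - 2)^2*(m + 4)*(m^2 - 4*m + 3) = (m - 4)*(m - 2)^2*(m - 1)*(m + 4)*(m - 3)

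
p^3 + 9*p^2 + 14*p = p*(p + 2)*(p + 7)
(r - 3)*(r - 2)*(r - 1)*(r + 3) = r^4 - 3*r^3 - 7*r^2 + 27*r - 18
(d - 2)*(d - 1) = d^2 - 3*d + 2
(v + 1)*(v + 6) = v^2 + 7*v + 6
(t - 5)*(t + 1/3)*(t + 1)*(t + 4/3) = t^4 - 7*t^3/3 - 101*t^2/9 - 91*t/9 - 20/9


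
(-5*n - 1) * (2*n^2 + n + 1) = -10*n^3 - 7*n^2 - 6*n - 1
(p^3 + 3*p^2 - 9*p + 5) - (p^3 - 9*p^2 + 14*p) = 12*p^2 - 23*p + 5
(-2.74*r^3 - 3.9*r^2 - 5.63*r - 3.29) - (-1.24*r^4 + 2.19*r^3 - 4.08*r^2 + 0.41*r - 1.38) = 1.24*r^4 - 4.93*r^3 + 0.18*r^2 - 6.04*r - 1.91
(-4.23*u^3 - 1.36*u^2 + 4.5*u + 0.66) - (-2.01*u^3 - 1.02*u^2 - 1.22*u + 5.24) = -2.22*u^3 - 0.34*u^2 + 5.72*u - 4.58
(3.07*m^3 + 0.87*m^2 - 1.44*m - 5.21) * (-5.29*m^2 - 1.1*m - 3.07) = -16.2403*m^5 - 7.9793*m^4 - 2.7643*m^3 + 26.474*m^2 + 10.1518*m + 15.9947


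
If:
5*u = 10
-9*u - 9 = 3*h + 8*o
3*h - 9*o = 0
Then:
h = -81/17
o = -27/17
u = 2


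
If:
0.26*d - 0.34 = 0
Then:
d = 1.31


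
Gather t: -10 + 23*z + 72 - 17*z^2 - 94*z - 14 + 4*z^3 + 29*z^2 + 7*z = 4*z^3 + 12*z^2 - 64*z + 48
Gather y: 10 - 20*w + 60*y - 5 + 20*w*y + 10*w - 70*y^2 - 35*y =-10*w - 70*y^2 + y*(20*w + 25) + 5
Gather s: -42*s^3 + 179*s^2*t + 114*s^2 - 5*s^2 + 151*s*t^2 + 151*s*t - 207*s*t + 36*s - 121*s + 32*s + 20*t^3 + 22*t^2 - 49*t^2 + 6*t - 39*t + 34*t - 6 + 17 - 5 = -42*s^3 + s^2*(179*t + 109) + s*(151*t^2 - 56*t - 53) + 20*t^3 - 27*t^2 + t + 6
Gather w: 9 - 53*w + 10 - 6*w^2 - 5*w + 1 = -6*w^2 - 58*w + 20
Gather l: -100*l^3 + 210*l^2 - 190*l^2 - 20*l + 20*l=-100*l^3 + 20*l^2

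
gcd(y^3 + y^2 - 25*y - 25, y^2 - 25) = y^2 - 25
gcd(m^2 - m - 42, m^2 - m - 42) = m^2 - m - 42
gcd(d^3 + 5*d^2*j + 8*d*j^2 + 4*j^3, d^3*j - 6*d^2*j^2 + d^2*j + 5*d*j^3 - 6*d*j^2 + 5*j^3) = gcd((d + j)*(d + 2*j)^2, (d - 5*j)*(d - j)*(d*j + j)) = 1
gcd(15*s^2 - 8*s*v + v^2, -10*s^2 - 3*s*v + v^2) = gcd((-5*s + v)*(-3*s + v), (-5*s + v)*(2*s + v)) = 5*s - v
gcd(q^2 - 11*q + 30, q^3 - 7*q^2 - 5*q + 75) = q - 5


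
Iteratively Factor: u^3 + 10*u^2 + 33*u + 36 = (u + 4)*(u^2 + 6*u + 9) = (u + 3)*(u + 4)*(u + 3)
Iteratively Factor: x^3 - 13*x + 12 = (x - 3)*(x^2 + 3*x - 4) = (x - 3)*(x + 4)*(x - 1)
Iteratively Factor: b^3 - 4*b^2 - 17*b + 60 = (b - 5)*(b^2 + b - 12) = (b - 5)*(b - 3)*(b + 4)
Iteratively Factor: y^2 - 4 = (y + 2)*(y - 2)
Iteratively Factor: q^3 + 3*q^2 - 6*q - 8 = (q + 1)*(q^2 + 2*q - 8) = (q - 2)*(q + 1)*(q + 4)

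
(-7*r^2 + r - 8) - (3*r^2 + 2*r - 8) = -10*r^2 - r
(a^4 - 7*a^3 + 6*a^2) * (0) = 0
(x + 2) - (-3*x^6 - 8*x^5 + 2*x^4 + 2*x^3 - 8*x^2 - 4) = 3*x^6 + 8*x^5 - 2*x^4 - 2*x^3 + 8*x^2 + x + 6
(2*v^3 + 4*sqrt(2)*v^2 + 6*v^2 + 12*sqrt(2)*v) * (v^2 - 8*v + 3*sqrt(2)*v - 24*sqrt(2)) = 2*v^5 - 10*v^4 + 10*sqrt(2)*v^4 - 50*sqrt(2)*v^3 - 24*v^3 - 240*sqrt(2)*v^2 - 120*v^2 - 576*v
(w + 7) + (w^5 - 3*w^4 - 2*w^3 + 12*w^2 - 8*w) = w^5 - 3*w^4 - 2*w^3 + 12*w^2 - 7*w + 7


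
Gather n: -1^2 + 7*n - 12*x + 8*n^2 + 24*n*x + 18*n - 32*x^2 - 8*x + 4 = 8*n^2 + n*(24*x + 25) - 32*x^2 - 20*x + 3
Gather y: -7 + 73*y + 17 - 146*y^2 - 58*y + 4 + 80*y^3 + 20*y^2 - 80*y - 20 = 80*y^3 - 126*y^2 - 65*y - 6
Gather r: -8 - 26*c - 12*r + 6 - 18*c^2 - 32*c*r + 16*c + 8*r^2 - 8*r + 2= -18*c^2 - 10*c + 8*r^2 + r*(-32*c - 20)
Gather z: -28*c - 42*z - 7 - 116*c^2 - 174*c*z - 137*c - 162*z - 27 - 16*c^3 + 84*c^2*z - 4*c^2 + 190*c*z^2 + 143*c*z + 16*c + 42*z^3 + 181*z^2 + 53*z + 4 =-16*c^3 - 120*c^2 - 149*c + 42*z^3 + z^2*(190*c + 181) + z*(84*c^2 - 31*c - 151) - 30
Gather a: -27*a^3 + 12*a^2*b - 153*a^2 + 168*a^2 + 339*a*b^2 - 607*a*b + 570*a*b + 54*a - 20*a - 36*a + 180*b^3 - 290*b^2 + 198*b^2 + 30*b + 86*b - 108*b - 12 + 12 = -27*a^3 + a^2*(12*b + 15) + a*(339*b^2 - 37*b - 2) + 180*b^3 - 92*b^2 + 8*b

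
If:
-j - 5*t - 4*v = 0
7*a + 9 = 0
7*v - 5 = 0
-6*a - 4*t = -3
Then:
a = -9/7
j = -65/4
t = 75/28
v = 5/7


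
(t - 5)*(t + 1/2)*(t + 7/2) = t^3 - t^2 - 73*t/4 - 35/4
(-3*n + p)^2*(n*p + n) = 9*n^3*p + 9*n^3 - 6*n^2*p^2 - 6*n^2*p + n*p^3 + n*p^2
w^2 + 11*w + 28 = (w + 4)*(w + 7)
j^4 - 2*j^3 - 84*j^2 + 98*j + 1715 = (j - 7)^2*(j + 5)*(j + 7)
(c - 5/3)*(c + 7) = c^2 + 16*c/3 - 35/3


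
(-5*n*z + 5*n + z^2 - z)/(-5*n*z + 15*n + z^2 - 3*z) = (z - 1)/(z - 3)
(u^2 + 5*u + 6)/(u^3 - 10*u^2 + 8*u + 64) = (u + 3)/(u^2 - 12*u + 32)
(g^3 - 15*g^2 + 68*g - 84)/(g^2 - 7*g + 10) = (g^2 - 13*g + 42)/(g - 5)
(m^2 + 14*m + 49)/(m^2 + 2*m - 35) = (m + 7)/(m - 5)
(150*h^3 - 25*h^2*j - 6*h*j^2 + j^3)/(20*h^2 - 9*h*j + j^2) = (30*h^2 + h*j - j^2)/(4*h - j)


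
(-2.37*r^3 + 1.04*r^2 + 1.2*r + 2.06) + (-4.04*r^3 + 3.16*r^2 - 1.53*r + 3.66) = -6.41*r^3 + 4.2*r^2 - 0.33*r + 5.72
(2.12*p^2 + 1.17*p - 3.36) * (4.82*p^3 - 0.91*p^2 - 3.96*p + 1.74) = 10.2184*p^5 + 3.7102*p^4 - 25.6551*p^3 + 2.1132*p^2 + 15.3414*p - 5.8464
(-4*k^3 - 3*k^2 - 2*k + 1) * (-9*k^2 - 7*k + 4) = 36*k^5 + 55*k^4 + 23*k^3 - 7*k^2 - 15*k + 4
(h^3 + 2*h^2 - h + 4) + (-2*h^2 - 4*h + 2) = h^3 - 5*h + 6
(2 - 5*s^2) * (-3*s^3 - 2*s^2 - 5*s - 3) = 15*s^5 + 10*s^4 + 19*s^3 + 11*s^2 - 10*s - 6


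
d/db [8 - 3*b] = -3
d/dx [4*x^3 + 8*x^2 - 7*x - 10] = 12*x^2 + 16*x - 7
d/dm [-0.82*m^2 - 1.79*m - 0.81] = -1.64*m - 1.79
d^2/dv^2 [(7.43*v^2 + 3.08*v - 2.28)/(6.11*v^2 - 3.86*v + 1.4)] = (580.432892*v^3 - 892.040448*v^2 + 164.559408*v + 33.478304)/(228.099131*v^6 - 432.305718*v^5 + 429.904488*v^4 - 255.623096*v^3 + 98.50512*v^2 - 22.6968*v + 2.744)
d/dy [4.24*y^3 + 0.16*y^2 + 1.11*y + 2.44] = 12.72*y^2 + 0.32*y + 1.11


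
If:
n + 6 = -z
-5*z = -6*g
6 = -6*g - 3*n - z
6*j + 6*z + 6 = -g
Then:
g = 10/3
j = -50/9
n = -10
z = 4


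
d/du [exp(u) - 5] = exp(u)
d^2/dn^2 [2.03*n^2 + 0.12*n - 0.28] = 4.06000000000000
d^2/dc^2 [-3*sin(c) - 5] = 3*sin(c)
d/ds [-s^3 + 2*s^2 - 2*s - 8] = -3*s^2 + 4*s - 2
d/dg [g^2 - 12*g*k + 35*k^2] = 2*g - 12*k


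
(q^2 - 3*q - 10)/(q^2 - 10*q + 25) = (q + 2)/(q - 5)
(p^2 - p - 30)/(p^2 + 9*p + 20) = (p - 6)/(p + 4)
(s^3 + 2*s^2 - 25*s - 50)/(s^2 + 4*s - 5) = (s^2 - 3*s - 10)/(s - 1)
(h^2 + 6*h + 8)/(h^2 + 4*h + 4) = (h + 4)/(h + 2)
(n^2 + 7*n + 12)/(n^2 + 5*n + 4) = (n + 3)/(n + 1)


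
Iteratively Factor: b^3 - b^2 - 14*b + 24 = (b + 4)*(b^2 - 5*b + 6) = (b - 3)*(b + 4)*(b - 2)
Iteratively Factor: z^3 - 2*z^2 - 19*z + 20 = (z - 5)*(z^2 + 3*z - 4) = (z - 5)*(z + 4)*(z - 1)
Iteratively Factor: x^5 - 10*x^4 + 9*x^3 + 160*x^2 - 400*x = (x)*(x^4 - 10*x^3 + 9*x^2 + 160*x - 400) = x*(x - 5)*(x^3 - 5*x^2 - 16*x + 80) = x*(x - 5)^2*(x^2 - 16) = x*(x - 5)^2*(x - 4)*(x + 4)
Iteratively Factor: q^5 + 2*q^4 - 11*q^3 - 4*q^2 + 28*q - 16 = (q + 2)*(q^4 - 11*q^2 + 18*q - 8) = (q - 1)*(q + 2)*(q^3 + q^2 - 10*q + 8) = (q - 1)^2*(q + 2)*(q^2 + 2*q - 8) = (q - 1)^2*(q + 2)*(q + 4)*(q - 2)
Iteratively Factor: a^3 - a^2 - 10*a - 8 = (a + 1)*(a^2 - 2*a - 8) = (a - 4)*(a + 1)*(a + 2)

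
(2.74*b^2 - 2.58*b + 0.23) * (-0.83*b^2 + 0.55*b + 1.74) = -2.2742*b^4 + 3.6484*b^3 + 3.1577*b^2 - 4.3627*b + 0.4002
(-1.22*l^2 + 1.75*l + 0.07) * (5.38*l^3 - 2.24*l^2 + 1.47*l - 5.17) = -6.5636*l^5 + 12.1478*l^4 - 5.3368*l^3 + 8.7231*l^2 - 8.9446*l - 0.3619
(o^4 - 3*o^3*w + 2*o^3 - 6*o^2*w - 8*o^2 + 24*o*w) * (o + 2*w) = o^5 - o^4*w + 2*o^4 - 6*o^3*w^2 - 2*o^3*w - 8*o^3 - 12*o^2*w^2 + 8*o^2*w + 48*o*w^2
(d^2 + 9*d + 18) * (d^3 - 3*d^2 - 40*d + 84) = d^5 + 6*d^4 - 49*d^3 - 330*d^2 + 36*d + 1512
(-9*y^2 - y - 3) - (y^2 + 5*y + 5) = -10*y^2 - 6*y - 8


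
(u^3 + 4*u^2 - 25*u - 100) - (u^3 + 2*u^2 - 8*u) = 2*u^2 - 17*u - 100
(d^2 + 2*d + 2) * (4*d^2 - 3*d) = 4*d^4 + 5*d^3 + 2*d^2 - 6*d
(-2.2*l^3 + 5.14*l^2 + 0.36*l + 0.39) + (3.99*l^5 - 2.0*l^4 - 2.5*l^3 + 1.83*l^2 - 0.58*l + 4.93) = 3.99*l^5 - 2.0*l^4 - 4.7*l^3 + 6.97*l^2 - 0.22*l + 5.32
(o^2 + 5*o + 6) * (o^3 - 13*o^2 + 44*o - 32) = o^5 - 8*o^4 - 15*o^3 + 110*o^2 + 104*o - 192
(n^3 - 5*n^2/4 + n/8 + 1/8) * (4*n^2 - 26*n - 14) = 4*n^5 - 31*n^4 + 19*n^3 + 59*n^2/4 - 5*n - 7/4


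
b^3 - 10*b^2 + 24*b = b*(b - 6)*(b - 4)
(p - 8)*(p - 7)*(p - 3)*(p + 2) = p^4 - 16*p^3 + 65*p^2 + 34*p - 336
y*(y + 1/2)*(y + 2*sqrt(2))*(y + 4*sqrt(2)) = y^4 + y^3/2 + 6*sqrt(2)*y^3 + 3*sqrt(2)*y^2 + 16*y^2 + 8*y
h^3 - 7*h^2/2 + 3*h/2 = h*(h - 3)*(h - 1/2)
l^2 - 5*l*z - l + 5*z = (l - 1)*(l - 5*z)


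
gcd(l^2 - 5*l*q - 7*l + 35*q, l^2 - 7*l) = l - 7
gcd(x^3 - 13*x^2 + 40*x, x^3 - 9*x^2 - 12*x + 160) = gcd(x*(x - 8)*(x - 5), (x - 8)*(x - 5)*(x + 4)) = x^2 - 13*x + 40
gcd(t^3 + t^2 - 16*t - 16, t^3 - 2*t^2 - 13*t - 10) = t + 1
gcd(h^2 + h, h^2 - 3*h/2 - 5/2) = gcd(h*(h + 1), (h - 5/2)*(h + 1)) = h + 1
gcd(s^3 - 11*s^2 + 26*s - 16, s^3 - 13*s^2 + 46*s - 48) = s^2 - 10*s + 16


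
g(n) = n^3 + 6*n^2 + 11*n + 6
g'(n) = 3*n^2 + 12*n + 11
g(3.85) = 194.35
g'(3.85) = 101.67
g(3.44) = 155.55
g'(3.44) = 87.78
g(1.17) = 28.69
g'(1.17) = 29.15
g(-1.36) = -0.38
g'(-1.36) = 0.23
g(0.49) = 12.95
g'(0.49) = 17.60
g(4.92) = 324.45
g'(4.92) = 142.66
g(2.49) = 86.03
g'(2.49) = 59.48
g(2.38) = 79.65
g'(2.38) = 56.55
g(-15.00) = -2184.00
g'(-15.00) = 506.00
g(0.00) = 6.00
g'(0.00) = 11.00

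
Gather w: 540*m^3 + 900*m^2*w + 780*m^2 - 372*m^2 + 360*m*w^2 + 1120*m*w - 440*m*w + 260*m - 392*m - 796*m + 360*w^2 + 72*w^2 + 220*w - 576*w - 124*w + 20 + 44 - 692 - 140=540*m^3 + 408*m^2 - 928*m + w^2*(360*m + 432) + w*(900*m^2 + 680*m - 480) - 768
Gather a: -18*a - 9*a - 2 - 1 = -27*a - 3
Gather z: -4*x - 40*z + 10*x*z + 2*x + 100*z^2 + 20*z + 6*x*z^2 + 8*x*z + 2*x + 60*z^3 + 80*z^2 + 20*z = 18*x*z + 60*z^3 + z^2*(6*x + 180)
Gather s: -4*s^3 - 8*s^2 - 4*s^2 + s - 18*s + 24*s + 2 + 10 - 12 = -4*s^3 - 12*s^2 + 7*s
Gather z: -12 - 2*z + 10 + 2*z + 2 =0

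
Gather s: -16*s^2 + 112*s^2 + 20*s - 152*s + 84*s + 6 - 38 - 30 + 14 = 96*s^2 - 48*s - 48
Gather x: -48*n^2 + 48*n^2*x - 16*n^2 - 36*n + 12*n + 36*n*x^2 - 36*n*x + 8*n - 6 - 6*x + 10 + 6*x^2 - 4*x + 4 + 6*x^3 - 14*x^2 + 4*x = -64*n^2 - 16*n + 6*x^3 + x^2*(36*n - 8) + x*(48*n^2 - 36*n - 6) + 8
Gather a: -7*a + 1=1 - 7*a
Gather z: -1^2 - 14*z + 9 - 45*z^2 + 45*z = -45*z^2 + 31*z + 8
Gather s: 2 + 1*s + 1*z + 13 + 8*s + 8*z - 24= 9*s + 9*z - 9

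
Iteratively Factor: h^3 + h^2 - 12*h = (h + 4)*(h^2 - 3*h) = (h - 3)*(h + 4)*(h)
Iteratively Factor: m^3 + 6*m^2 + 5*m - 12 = (m + 4)*(m^2 + 2*m - 3) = (m - 1)*(m + 4)*(m + 3)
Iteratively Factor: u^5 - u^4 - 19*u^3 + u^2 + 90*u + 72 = (u + 3)*(u^4 - 4*u^3 - 7*u^2 + 22*u + 24) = (u - 4)*(u + 3)*(u^3 - 7*u - 6) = (u - 4)*(u + 1)*(u + 3)*(u^2 - u - 6) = (u - 4)*(u - 3)*(u + 1)*(u + 3)*(u + 2)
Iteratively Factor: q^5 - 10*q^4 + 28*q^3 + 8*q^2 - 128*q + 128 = (q - 2)*(q^4 - 8*q^3 + 12*q^2 + 32*q - 64) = (q - 2)*(q + 2)*(q^3 - 10*q^2 + 32*q - 32) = (q - 2)^2*(q + 2)*(q^2 - 8*q + 16) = (q - 4)*(q - 2)^2*(q + 2)*(q - 4)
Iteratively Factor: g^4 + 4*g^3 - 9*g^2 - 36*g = (g + 3)*(g^3 + g^2 - 12*g) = (g - 3)*(g + 3)*(g^2 + 4*g) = g*(g - 3)*(g + 3)*(g + 4)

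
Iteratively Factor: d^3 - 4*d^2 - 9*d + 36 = (d - 3)*(d^2 - d - 12) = (d - 4)*(d - 3)*(d + 3)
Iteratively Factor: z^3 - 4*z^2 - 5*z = (z)*(z^2 - 4*z - 5) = z*(z - 5)*(z + 1)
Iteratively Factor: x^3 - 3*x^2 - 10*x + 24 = (x - 2)*(x^2 - x - 12) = (x - 2)*(x + 3)*(x - 4)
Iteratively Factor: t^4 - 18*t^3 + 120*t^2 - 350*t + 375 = (t - 5)*(t^3 - 13*t^2 + 55*t - 75) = (t - 5)^2*(t^2 - 8*t + 15) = (t - 5)^3*(t - 3)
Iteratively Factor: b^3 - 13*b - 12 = (b + 3)*(b^2 - 3*b - 4) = (b - 4)*(b + 3)*(b + 1)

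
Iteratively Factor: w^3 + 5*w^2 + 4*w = (w)*(w^2 + 5*w + 4) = w*(w + 1)*(w + 4)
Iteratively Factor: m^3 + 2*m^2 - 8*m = (m + 4)*(m^2 - 2*m) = (m - 2)*(m + 4)*(m)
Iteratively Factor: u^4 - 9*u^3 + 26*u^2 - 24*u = (u)*(u^3 - 9*u^2 + 26*u - 24) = u*(u - 3)*(u^2 - 6*u + 8) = u*(u - 3)*(u - 2)*(u - 4)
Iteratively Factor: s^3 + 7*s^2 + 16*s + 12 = (s + 3)*(s^2 + 4*s + 4) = (s + 2)*(s + 3)*(s + 2)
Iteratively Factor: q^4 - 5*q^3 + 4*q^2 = (q)*(q^3 - 5*q^2 + 4*q) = q*(q - 1)*(q^2 - 4*q) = q^2*(q - 1)*(q - 4)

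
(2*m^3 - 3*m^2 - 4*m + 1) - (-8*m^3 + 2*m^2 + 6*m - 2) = 10*m^3 - 5*m^2 - 10*m + 3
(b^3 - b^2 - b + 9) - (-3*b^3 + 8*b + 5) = 4*b^3 - b^2 - 9*b + 4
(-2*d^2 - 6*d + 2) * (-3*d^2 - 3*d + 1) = 6*d^4 + 24*d^3 + 10*d^2 - 12*d + 2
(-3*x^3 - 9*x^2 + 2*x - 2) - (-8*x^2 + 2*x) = -3*x^3 - x^2 - 2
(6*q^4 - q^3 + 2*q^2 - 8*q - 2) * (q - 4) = 6*q^5 - 25*q^4 + 6*q^3 - 16*q^2 + 30*q + 8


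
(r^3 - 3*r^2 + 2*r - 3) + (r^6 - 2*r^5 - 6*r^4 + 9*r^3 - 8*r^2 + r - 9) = r^6 - 2*r^5 - 6*r^4 + 10*r^3 - 11*r^2 + 3*r - 12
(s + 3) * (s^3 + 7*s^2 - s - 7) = s^4 + 10*s^3 + 20*s^2 - 10*s - 21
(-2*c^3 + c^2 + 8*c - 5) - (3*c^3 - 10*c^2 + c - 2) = -5*c^3 + 11*c^2 + 7*c - 3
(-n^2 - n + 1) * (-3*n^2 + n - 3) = 3*n^4 + 2*n^3 - n^2 + 4*n - 3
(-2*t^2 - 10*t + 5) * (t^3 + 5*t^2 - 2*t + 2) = -2*t^5 - 20*t^4 - 41*t^3 + 41*t^2 - 30*t + 10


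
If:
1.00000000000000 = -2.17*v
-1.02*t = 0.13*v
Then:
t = 0.06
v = -0.46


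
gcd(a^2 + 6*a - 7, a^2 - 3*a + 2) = a - 1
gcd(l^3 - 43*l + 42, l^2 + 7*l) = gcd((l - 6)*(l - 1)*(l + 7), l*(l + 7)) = l + 7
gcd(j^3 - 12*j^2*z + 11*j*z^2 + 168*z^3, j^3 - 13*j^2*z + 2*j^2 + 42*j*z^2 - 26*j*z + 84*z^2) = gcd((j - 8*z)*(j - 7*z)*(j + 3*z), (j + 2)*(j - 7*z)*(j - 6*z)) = -j + 7*z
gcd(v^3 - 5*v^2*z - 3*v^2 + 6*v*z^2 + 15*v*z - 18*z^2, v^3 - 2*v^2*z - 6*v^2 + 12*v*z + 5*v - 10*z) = -v + 2*z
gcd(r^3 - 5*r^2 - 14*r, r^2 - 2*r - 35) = r - 7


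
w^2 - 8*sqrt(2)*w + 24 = (w - 6*sqrt(2))*(w - 2*sqrt(2))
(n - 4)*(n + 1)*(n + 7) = n^3 + 4*n^2 - 25*n - 28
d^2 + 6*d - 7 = (d - 1)*(d + 7)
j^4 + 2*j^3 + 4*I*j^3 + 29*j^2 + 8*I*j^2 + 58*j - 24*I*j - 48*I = (j + 2)*(j - 3*I)*(j - I)*(j + 8*I)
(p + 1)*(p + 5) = p^2 + 6*p + 5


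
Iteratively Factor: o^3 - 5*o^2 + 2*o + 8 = (o - 4)*(o^2 - o - 2) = (o - 4)*(o + 1)*(o - 2)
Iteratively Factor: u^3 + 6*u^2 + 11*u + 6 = (u + 1)*(u^2 + 5*u + 6) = (u + 1)*(u + 3)*(u + 2)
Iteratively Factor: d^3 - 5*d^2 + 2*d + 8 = (d - 4)*(d^2 - d - 2) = (d - 4)*(d - 2)*(d + 1)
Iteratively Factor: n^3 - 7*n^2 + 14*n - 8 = (n - 2)*(n^2 - 5*n + 4) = (n - 4)*(n - 2)*(n - 1)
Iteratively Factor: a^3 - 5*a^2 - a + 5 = (a - 5)*(a^2 - 1) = (a - 5)*(a - 1)*(a + 1)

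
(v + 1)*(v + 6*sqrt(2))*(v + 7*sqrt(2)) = v^3 + v^2 + 13*sqrt(2)*v^2 + 13*sqrt(2)*v + 84*v + 84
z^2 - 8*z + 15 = (z - 5)*(z - 3)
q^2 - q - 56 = (q - 8)*(q + 7)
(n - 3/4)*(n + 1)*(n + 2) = n^3 + 9*n^2/4 - n/4 - 3/2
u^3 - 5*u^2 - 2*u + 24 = (u - 4)*(u - 3)*(u + 2)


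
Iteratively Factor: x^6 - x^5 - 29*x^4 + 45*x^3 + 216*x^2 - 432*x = (x - 3)*(x^5 + 2*x^4 - 23*x^3 - 24*x^2 + 144*x) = x*(x - 3)*(x^4 + 2*x^3 - 23*x^2 - 24*x + 144) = x*(x - 3)^2*(x^3 + 5*x^2 - 8*x - 48) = x*(x - 3)^3*(x^2 + 8*x + 16) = x*(x - 3)^3*(x + 4)*(x + 4)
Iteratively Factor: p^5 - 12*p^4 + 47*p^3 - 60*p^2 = (p)*(p^4 - 12*p^3 + 47*p^2 - 60*p) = p*(p - 3)*(p^3 - 9*p^2 + 20*p) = p^2*(p - 3)*(p^2 - 9*p + 20) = p^2*(p - 4)*(p - 3)*(p - 5)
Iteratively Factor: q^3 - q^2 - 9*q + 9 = (q - 3)*(q^2 + 2*q - 3) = (q - 3)*(q + 3)*(q - 1)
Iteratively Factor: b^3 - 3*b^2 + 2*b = (b)*(b^2 - 3*b + 2) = b*(b - 2)*(b - 1)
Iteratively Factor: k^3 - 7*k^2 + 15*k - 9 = (k - 3)*(k^2 - 4*k + 3) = (k - 3)*(k - 1)*(k - 3)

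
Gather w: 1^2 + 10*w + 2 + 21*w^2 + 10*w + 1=21*w^2 + 20*w + 4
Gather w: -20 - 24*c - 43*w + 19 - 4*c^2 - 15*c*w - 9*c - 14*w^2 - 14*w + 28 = -4*c^2 - 33*c - 14*w^2 + w*(-15*c - 57) + 27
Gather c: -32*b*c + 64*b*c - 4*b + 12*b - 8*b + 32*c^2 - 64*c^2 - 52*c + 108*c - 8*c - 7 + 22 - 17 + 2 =-32*c^2 + c*(32*b + 48)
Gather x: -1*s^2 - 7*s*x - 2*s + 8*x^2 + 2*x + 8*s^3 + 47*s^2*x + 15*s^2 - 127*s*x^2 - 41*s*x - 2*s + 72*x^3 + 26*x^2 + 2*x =8*s^3 + 14*s^2 - 4*s + 72*x^3 + x^2*(34 - 127*s) + x*(47*s^2 - 48*s + 4)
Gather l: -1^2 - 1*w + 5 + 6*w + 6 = 5*w + 10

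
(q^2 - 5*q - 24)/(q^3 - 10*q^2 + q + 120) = 1/(q - 5)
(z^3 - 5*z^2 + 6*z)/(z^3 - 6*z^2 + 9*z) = (z - 2)/(z - 3)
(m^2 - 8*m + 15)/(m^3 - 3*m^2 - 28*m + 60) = (m^2 - 8*m + 15)/(m^3 - 3*m^2 - 28*m + 60)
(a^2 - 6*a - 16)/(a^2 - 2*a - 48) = (a + 2)/(a + 6)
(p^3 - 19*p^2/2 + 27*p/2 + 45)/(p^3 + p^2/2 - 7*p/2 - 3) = (p^2 - 11*p + 30)/(p^2 - p - 2)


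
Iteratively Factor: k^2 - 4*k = (k)*(k - 4)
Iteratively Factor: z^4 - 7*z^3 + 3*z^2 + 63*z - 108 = (z - 3)*(z^3 - 4*z^2 - 9*z + 36) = (z - 3)^2*(z^2 - z - 12) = (z - 4)*(z - 3)^2*(z + 3)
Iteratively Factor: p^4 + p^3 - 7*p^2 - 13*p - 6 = (p - 3)*(p^3 + 4*p^2 + 5*p + 2) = (p - 3)*(p + 1)*(p^2 + 3*p + 2) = (p - 3)*(p + 1)^2*(p + 2)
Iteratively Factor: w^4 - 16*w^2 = (w)*(w^3 - 16*w) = w*(w + 4)*(w^2 - 4*w) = w^2*(w + 4)*(w - 4)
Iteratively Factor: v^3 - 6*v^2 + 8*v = (v - 2)*(v^2 - 4*v) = (v - 4)*(v - 2)*(v)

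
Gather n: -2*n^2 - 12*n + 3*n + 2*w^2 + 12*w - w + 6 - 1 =-2*n^2 - 9*n + 2*w^2 + 11*w + 5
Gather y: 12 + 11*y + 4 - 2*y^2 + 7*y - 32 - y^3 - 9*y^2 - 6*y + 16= -y^3 - 11*y^2 + 12*y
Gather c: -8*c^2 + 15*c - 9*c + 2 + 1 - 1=-8*c^2 + 6*c + 2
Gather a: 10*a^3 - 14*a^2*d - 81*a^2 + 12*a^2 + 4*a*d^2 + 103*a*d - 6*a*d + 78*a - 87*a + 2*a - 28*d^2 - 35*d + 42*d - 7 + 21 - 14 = 10*a^3 + a^2*(-14*d - 69) + a*(4*d^2 + 97*d - 7) - 28*d^2 + 7*d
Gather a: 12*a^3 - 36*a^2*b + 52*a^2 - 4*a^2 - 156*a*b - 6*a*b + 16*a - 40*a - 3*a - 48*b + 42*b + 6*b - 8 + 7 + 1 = 12*a^3 + a^2*(48 - 36*b) + a*(-162*b - 27)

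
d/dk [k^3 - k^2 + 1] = k*(3*k - 2)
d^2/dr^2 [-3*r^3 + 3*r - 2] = -18*r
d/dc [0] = 0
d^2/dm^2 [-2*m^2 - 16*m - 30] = -4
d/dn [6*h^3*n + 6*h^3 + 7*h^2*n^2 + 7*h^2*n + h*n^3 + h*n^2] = h*(6*h^2 + 14*h*n + 7*h + 3*n^2 + 2*n)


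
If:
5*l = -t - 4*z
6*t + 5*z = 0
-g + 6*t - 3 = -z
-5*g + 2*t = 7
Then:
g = -69/55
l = 76/275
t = 4/11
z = -24/55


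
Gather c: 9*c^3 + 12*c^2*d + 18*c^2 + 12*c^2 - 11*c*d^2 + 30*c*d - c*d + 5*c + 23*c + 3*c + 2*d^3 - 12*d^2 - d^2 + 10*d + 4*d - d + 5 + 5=9*c^3 + c^2*(12*d + 30) + c*(-11*d^2 + 29*d + 31) + 2*d^3 - 13*d^2 + 13*d + 10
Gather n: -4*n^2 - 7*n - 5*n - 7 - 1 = -4*n^2 - 12*n - 8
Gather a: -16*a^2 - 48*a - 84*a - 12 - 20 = -16*a^2 - 132*a - 32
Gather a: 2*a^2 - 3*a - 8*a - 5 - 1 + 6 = 2*a^2 - 11*a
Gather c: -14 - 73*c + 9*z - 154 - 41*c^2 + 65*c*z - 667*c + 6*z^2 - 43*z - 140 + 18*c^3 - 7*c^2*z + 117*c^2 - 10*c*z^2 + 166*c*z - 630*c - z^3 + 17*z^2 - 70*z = 18*c^3 + c^2*(76 - 7*z) + c*(-10*z^2 + 231*z - 1370) - z^3 + 23*z^2 - 104*z - 308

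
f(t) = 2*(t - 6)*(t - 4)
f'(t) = 4*t - 20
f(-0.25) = 53.12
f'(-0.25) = -21.00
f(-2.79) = 119.37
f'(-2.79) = -31.16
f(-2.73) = 117.51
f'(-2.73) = -30.92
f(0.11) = 45.82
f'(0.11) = -19.56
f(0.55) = 37.60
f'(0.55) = -17.80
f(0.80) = 33.28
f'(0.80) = -16.80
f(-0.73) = 63.67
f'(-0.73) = -22.92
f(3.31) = 3.71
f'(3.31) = -6.76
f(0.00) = 48.00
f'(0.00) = -20.00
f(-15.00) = 798.00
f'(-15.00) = -80.00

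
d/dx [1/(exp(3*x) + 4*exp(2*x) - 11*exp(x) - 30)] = (-3*exp(2*x) - 8*exp(x) + 11)*exp(x)/(exp(3*x) + 4*exp(2*x) - 11*exp(x) - 30)^2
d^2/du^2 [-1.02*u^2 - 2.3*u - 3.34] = -2.04000000000000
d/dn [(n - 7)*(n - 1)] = 2*n - 8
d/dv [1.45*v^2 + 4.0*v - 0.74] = 2.9*v + 4.0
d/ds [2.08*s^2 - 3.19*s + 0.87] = 4.16*s - 3.19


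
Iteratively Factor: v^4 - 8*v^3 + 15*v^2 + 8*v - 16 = (v - 4)*(v^3 - 4*v^2 - v + 4) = (v - 4)*(v + 1)*(v^2 - 5*v + 4) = (v - 4)*(v - 1)*(v + 1)*(v - 4)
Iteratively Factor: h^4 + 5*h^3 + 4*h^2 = (h)*(h^3 + 5*h^2 + 4*h) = h*(h + 4)*(h^2 + h) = h^2*(h + 4)*(h + 1)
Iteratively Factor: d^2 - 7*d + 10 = (d - 5)*(d - 2)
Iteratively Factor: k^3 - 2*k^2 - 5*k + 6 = (k - 3)*(k^2 + k - 2) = (k - 3)*(k - 1)*(k + 2)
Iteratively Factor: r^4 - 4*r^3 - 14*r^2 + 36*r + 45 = (r + 3)*(r^3 - 7*r^2 + 7*r + 15) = (r + 1)*(r + 3)*(r^2 - 8*r + 15) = (r - 3)*(r + 1)*(r + 3)*(r - 5)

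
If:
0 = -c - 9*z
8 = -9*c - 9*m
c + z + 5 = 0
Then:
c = -45/8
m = 341/72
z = 5/8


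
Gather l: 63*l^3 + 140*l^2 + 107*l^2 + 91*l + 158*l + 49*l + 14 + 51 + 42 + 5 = 63*l^3 + 247*l^2 + 298*l + 112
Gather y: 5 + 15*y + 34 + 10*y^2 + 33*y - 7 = 10*y^2 + 48*y + 32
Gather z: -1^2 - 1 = -2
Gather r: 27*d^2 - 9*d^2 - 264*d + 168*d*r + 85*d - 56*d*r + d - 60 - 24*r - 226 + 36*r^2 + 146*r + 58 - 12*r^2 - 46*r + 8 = 18*d^2 - 178*d + 24*r^2 + r*(112*d + 76) - 220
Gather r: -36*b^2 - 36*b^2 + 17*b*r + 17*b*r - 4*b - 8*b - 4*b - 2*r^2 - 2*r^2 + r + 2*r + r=-72*b^2 - 16*b - 4*r^2 + r*(34*b + 4)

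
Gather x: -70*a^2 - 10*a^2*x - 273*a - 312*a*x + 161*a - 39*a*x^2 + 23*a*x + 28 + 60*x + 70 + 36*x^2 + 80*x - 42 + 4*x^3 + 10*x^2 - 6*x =-70*a^2 - 112*a + 4*x^3 + x^2*(46 - 39*a) + x*(-10*a^2 - 289*a + 134) + 56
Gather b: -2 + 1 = -1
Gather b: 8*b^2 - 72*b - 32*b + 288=8*b^2 - 104*b + 288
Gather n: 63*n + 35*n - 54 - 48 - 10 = 98*n - 112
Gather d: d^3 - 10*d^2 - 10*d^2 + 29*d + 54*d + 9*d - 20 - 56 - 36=d^3 - 20*d^2 + 92*d - 112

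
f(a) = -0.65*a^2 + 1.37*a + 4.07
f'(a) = 1.37 - 1.3*a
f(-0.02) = 4.04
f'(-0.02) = 1.40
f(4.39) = -2.44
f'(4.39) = -4.34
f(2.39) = 3.63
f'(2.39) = -1.74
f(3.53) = 0.81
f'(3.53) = -3.22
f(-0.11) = 3.91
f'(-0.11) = 1.51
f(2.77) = 2.88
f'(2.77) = -2.23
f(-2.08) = -1.59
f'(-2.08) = 4.07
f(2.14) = 4.03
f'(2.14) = -1.41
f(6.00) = -11.11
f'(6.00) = -6.43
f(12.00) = -73.09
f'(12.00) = -14.23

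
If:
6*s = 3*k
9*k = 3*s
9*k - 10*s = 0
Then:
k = 0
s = 0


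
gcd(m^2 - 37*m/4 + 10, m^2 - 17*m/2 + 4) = m - 8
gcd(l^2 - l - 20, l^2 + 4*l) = l + 4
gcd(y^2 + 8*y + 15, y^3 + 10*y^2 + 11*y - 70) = y + 5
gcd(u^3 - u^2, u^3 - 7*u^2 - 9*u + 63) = 1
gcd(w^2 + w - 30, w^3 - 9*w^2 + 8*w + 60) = w - 5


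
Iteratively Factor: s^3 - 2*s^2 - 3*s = (s + 1)*(s^2 - 3*s) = s*(s + 1)*(s - 3)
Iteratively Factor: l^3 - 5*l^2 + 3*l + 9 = (l + 1)*(l^2 - 6*l + 9) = (l - 3)*(l + 1)*(l - 3)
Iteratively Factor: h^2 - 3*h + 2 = (h - 2)*(h - 1)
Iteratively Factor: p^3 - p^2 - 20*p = (p - 5)*(p^2 + 4*p) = (p - 5)*(p + 4)*(p)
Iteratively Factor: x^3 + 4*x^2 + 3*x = (x)*(x^2 + 4*x + 3) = x*(x + 3)*(x + 1)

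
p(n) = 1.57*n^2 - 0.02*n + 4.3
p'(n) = 3.14*n - 0.02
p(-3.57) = 24.38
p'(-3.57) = -11.23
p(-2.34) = 12.94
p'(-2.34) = -7.37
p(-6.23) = 65.36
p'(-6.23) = -19.58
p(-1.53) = 8.01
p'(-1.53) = -4.82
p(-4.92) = 42.40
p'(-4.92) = -15.47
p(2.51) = 14.14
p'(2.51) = 7.86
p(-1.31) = 7.02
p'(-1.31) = -4.13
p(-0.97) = 5.80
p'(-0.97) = -3.07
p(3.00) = 18.37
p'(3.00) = 9.40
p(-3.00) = 18.49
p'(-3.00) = -9.44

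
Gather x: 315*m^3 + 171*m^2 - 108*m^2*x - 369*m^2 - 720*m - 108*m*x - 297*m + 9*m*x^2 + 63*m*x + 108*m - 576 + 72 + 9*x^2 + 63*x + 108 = 315*m^3 - 198*m^2 - 909*m + x^2*(9*m + 9) + x*(-108*m^2 - 45*m + 63) - 396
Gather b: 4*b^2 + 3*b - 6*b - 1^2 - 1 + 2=4*b^2 - 3*b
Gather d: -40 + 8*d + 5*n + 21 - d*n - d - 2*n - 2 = d*(7 - n) + 3*n - 21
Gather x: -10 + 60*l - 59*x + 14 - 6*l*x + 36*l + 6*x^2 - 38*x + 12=96*l + 6*x^2 + x*(-6*l - 97) + 16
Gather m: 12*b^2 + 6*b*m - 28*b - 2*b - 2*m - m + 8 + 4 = 12*b^2 - 30*b + m*(6*b - 3) + 12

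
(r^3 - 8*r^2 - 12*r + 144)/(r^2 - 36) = (r^2 - 2*r - 24)/(r + 6)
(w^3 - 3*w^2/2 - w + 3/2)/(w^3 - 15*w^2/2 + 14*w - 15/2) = (w + 1)/(w - 5)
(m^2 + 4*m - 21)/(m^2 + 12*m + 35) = (m - 3)/(m + 5)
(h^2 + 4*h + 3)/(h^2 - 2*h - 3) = (h + 3)/(h - 3)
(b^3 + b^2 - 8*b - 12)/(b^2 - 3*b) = b + 4 + 4/b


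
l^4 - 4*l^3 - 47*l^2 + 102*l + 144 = (l - 8)*(l - 3)*(l + 1)*(l + 6)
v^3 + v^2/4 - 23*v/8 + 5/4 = (v - 5/4)*(v - 1/2)*(v + 2)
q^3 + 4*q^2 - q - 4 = (q - 1)*(q + 1)*(q + 4)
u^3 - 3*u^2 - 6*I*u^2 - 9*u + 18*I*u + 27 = (u - 3)*(u - 3*I)^2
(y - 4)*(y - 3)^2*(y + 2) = y^4 - 8*y^3 + 13*y^2 + 30*y - 72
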